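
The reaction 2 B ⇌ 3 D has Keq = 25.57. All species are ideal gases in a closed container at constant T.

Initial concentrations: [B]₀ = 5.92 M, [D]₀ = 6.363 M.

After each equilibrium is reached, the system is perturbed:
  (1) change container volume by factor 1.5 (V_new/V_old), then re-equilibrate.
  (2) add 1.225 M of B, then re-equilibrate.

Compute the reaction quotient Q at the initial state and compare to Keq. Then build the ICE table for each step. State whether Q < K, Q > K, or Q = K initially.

Q₀ = 7.351; Q < K (proceeds forward)

Q₀ = 7.351 vs Keq = 25.57 ⇒ Q<K, forward
Step 1:
                  B         D
  I            5.92     6.363
  C          -1.247     1.871
  E           4.673     8.234
  solve Keq expr → x = 0.6237; check Q = 25.57
Then change container volume by factor 1.5 (V_new/V_old).
Step 2:
                  B         D
  I           3.115     5.489
  C         -0.2772    0.4158
  E           2.838     5.905
  solve Keq expr → x = 0.1386; check Q = 25.57
Then add 1.225 M of B.
Step 3:
                  B         D
  I           4.063     5.905
  C         -0.5778    0.8667
  E           3.485     6.772
  solve Keq expr → x = 0.2889; check Q = 25.57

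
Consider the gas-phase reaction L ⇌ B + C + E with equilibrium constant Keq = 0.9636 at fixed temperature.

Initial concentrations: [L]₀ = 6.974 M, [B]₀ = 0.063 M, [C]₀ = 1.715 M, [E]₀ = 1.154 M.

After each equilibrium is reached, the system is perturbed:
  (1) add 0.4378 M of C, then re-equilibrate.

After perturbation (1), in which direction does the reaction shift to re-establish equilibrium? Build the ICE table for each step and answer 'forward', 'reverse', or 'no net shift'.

Q₀ = 0.01788 vs Keq = 0.9636 ⇒ Q<K, forward
Step 1:
                  L         B         C         E
  init        6.974     0.063     1.715     1.154
  Δ         -0.9609    0.9609    0.9609    0.9609
  eq          6.013     1.024     2.676     2.115
  solve Keq expr → x = 0.9609; check Q = 0.9636
Then add 0.4378 M of C.
Step 2:
                  L         B         C         E
  init        6.013     1.024     3.114     2.115
  Δ         0.07626  -0.07626  -0.07626  -0.07626
  eq          6.089    0.9476     3.037     2.039
  solve Keq expr → x = -0.07626; check Q = 0.9636

Direction: reverse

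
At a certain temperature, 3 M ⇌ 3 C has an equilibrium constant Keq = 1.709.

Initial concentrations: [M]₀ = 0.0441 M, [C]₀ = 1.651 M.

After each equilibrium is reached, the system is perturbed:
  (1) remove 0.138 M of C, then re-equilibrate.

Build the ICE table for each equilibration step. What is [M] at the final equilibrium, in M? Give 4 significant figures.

[M]_eq = 0.7092 M

Q₀ = 5.2472e+04 vs Keq = 1.709 ⇒ Q>K, reverse
Step 1:
                    M           C
  Initial      0.0441       1.651
  Change       0.7279     -0.7279
  Equil         0.772      0.9231
  solve Keq expr → x = -0.2426; check Q = 1.709
Then remove 0.138 M of C.
Step 2:
                    M           C
  Initial       0.772      0.7851
  Change     -0.06285     0.06285
  Equil        0.7092      0.8479
  solve Keq expr → x = 0.02095; check Q = 1.709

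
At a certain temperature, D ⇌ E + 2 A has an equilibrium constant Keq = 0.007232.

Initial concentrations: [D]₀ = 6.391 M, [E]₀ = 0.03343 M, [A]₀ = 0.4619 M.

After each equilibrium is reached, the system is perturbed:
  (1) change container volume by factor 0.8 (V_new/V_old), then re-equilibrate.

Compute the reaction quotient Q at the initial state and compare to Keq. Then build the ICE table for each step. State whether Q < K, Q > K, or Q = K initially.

Q₀ = 0.001116; Q < K (proceeds forward)

Q₀ = 0.001116 vs Keq = 0.007232 ⇒ Q<K, forward
Step 1:
                  D         E         A
  init        6.391   0.03343    0.4619
  Δ        -0.08259   0.08259    0.1652
  eq          6.308     0.116    0.6271
  solve Keq expr → x = 0.08259; check Q = 0.007232
Then change container volume by factor 0.8 (V_new/V_old).
Step 2:
                  D         E         A
  init        7.886     0.145    0.7838
  Δ         0.03355  -0.03355  -0.06709
  eq          7.919    0.1115    0.7168
  solve Keq expr → x = -0.03355; check Q = 0.007232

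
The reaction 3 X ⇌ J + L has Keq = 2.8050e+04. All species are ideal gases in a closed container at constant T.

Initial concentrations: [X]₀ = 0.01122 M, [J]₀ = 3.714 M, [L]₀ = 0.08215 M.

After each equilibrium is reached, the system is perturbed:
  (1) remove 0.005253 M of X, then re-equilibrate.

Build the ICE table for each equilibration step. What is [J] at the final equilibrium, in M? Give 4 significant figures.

[J]_eq = 3.709 M

Q₀ = 2.1601e+05 vs Keq = 2.8050e+04 ⇒ Q>K, reverse
Step 1:
                  X         J         L
  Initial   0.01122     3.714   0.08215
  Change    0.01061 -0.003536 -0.003536
  Equil     0.02183      3.71   0.07861
  solve Keq expr → x = -0.003536; check Q = 2.8050e+04
Then remove 0.005253 M of X.
Step 2:
                  X         J         L
  Initial   0.01657      3.71   0.07861
  Change   0.005091 -0.001697 -0.001697
  Equil     0.02167     3.709   0.07692
  solve Keq expr → x = -0.001697; check Q = 2.8050e+04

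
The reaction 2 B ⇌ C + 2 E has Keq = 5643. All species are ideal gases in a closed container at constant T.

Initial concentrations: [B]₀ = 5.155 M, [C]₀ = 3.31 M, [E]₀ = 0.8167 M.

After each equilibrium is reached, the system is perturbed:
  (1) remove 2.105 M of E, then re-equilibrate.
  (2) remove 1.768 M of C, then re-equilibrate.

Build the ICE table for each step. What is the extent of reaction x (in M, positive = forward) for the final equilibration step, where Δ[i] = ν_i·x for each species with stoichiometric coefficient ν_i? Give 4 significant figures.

Q₀ = 0.08308 vs Keq = 5643 ⇒ Q<K, forward
Step 1:
                    B           C           E
  Initial       5.155        3.31      0.8167
  Change        -4.97       2.485        4.97
  Equil        0.1854       5.795       5.786
  solve Keq expr → x = 2.485; check Q = 5643
Then remove 2.105 M of E.
Step 2:
                    B           C           E
  Initial      0.1854       5.795       3.681
  Change     -0.06503     0.03252     0.06503
  Equil        0.1204       5.827       3.746
  solve Keq expr → x = 0.03252; check Q = 5643
Then remove 1.768 M of C.
Step 3:
                    B           C           E
  Initial      0.1204       4.059       3.746
  Change     -0.01927    0.009636     0.01927
  Equil        0.1011       4.069       3.766
  solve Keq expr → x = 0.009636; check Q = 5643

x = 0.009636 M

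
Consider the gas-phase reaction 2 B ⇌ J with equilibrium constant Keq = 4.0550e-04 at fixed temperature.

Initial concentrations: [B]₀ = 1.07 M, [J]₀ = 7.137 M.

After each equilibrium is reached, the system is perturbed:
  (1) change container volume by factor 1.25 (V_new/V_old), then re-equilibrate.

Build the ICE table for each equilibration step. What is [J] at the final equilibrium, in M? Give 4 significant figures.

[J]_eq = 0.05991 M

Q₀ = 6.234 vs Keq = 4.0550e-04 ⇒ Q>K, reverse
Step 1:
                   B          J
  Initial       1.07      7.137
  Change       14.09     -7.044
  Equil        15.16    0.09317
  solve Keq expr → x = -7.044; check Q = 4.0550e-04
Then change container volume by factor 1.25 (V_new/V_old).
Step 2:
                   B          J
  Initial      12.13    0.07453
  Change     0.02924   -0.01462
  Equil        12.16    0.05991
  solve Keq expr → x = -0.01462; check Q = 4.0550e-04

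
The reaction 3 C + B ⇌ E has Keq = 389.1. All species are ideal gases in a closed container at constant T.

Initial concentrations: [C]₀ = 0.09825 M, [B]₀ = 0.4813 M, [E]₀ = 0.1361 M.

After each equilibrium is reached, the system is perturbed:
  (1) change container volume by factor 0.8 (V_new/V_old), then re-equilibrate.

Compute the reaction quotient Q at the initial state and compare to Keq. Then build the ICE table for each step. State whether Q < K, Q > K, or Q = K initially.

Q₀ = 298.2; Q < K (proceeds forward)

Q₀ = 298.2 vs Keq = 389.1 ⇒ Q<K, forward
Step 1:
                    C           B           E
  Initial     0.09825      0.4813      0.1361
  Change    -0.007627   -0.002542    0.002542
  Equil       0.09062      0.4788      0.1386
  solve Keq expr → x = 0.002542; check Q = 389.1
Then change container volume by factor 0.8 (V_new/V_old).
Step 2:
                    C           B           E
  Initial      0.1133      0.5984      0.1733
  Change     -0.02108   -0.007028    0.007028
  Equil       0.09219      0.5914      0.1803
  solve Keq expr → x = 0.007028; check Q = 389.1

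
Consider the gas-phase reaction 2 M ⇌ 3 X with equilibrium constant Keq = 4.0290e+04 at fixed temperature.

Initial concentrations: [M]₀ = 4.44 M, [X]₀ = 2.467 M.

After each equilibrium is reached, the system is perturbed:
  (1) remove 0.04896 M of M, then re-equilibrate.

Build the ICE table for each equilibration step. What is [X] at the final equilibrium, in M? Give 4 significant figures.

[X]_eq = 8.857 M

Q₀ = 0.7616 vs Keq = 4.0290e+04 ⇒ Q<K, forward
Step 1:
                   M          X
  I             4.44      2.467
  C           -4.307      6.461
  E           0.1329      8.928
  solve Keq expr → x = 2.154; check Q = 4.0290e+04
Then remove 0.04896 M of M.
Step 2:
                   M          X
  I          0.08393      8.928
  C          0.04738   -0.07106
  E           0.1313      8.857
  solve Keq expr → x = -0.02369; check Q = 4.0290e+04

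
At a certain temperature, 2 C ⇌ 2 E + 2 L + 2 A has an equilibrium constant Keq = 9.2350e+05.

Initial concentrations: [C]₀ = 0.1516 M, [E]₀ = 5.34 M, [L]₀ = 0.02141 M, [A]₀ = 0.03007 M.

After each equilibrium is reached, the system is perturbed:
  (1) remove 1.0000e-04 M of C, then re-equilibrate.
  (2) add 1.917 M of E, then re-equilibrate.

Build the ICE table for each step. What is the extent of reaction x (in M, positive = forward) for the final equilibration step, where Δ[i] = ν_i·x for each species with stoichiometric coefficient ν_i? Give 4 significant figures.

Q₀ = 5.1426e-04 vs Keq = 9.2350e+05 ⇒ Q<K, forward
Step 1:
                    C           E           L           A
  Initial      0.1516        5.34     0.02141     0.03007
  Change      -0.1514      0.1514      0.1514      0.1514
  Equil    1.7924e-04       5.491      0.1728      0.1815
  solve Keq expr → x = 0.07571; check Q = 9.2350e+05
Then remove 1.0000e-04 M of C.
Step 2:
                    C           E           L           A
  Initial  7.9243e-05       5.491      0.1728      0.1815
  Change   9.9795e-05 -9.9795e-05 -9.9795e-05 -9.9795e-05
  Equil    1.7904e-04       5.491      0.1727      0.1814
  solve Keq expr → x = -4.9897e-05; check Q = 9.2350e+05
Then add 1.917 M of E.
Step 3:
                    C           E           L           A
  Initial  1.7904e-04       7.408      0.1727      0.1814
  Change   6.2329e-05 -6.2329e-05 -6.2329e-05 -6.2329e-05
  Equil    2.4137e-04       7.408      0.1727      0.1813
  solve Keq expr → x = -3.1165e-05; check Q = 9.2350e+05

x = -3.1165e-05 M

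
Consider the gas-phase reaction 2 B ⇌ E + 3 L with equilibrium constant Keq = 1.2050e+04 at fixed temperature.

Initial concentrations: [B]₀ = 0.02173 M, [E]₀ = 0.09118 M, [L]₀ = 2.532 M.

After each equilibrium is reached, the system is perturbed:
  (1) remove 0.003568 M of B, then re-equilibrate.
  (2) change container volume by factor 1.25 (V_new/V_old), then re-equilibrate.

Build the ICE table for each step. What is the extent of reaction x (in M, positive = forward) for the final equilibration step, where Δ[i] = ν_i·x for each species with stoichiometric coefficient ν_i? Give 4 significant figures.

x = 8.8029e-04 M

Q₀ = 3135 vs Keq = 1.2050e+04 ⇒ Q<K, forward
Step 1:
                  B         E         L
  init      0.02173   0.09118     2.532
  Δ        -0.01024  0.005118   0.01535
  eq        0.01149    0.0963     2.547
  solve Keq expr → x = 0.005118; check Q = 1.2050e+04
Then remove 0.003568 M of B.
Step 2:
                  B         E         L
  init     0.007925    0.0963     2.547
  Δ        0.003431 -0.001715 -0.005146
  eq        0.01136   0.09458     2.542
  solve Keq expr → x = -0.001715; check Q = 1.2050e+04
Then change container volume by factor 1.25 (V_new/V_old).
Step 3:
                  B         E         L
  init     0.009085   0.07567     2.034
  Δ       -0.001761 8.8029e-04  0.002641
  eq       0.007324   0.07655     2.036
  solve Keq expr → x = 8.8029e-04; check Q = 1.2050e+04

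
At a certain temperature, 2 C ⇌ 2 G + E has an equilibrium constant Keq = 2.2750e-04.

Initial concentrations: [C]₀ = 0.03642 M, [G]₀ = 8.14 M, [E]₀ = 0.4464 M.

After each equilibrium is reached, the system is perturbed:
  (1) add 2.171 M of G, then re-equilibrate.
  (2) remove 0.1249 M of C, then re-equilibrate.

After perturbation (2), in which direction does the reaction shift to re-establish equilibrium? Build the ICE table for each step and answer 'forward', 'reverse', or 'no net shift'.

Direction: reverse

Q₀ = 2.2299e+04 vs Keq = 2.2750e-04 ⇒ Q>K, reverse
Step 1:
                   C          G          E
  I          0.03642       8.14     0.4464
  C           0.8928    -0.8928    -0.4464
  E           0.9292      7.247 3.7400e-06
  solve Keq expr → x = -0.4464; check Q = 2.2750e-04
Then add 2.171 M of G.
Step 2:
                   C          G          E
  I           0.9292      9.418 3.7400e-06
  C       3.0509e-06 -3.0509e-06 -1.5255e-06
  E           0.9292      9.418 2.2145e-06
  solve Keq expr → x = -1.5255e-06; check Q = 2.2750e-04
Then remove 0.1249 M of C.
Step 3:
                   C          G          E
  I           0.8043      9.418 2.2145e-06
  C       1.1106e-06 -1.1106e-06 -5.5531e-07
  E           0.8043      9.418 1.6592e-06
  solve Keq expr → x = -5.5531e-07; check Q = 2.2750e-04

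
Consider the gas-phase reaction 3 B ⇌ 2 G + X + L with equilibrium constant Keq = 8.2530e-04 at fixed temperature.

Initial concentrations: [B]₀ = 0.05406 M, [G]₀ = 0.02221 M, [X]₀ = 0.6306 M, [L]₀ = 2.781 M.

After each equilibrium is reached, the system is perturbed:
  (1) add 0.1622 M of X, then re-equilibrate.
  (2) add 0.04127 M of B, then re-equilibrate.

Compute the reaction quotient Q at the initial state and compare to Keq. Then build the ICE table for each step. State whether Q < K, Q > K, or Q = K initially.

Q₀ = 5.476; Q > K (proceeds reverse)

Q₀ = 5.476 vs Keq = 8.2530e-04 ⇒ Q>K, reverse
Step 1:
                  B         G         X         L
  init      0.05406   0.02221    0.6306     2.781
  Δ         0.03248  -0.02165  -0.01083  -0.01083
  eq        0.08654 5.5814e-04    0.6198      2.77
  solve Keq expr → x = -0.01083; check Q = 8.2530e-04
Then add 0.1622 M of X.
Step 2:
                  B         G         X         L
  init      0.08654 5.5814e-04     0.782      2.77
  Δ       9.0679e-05 -6.0453e-05 -3.0226e-05 -3.0226e-05
  eq        0.08663 4.9769e-04    0.7819      2.77
  solve Keq expr → x = -3.0226e-05; check Q = 8.2530e-04
Then add 0.04127 M of B.
Step 3:
                  B         G         X         L
  init       0.1279 4.9769e-04    0.7819      2.77
  Δ       -5.8334e-04 3.8889e-04 1.9445e-04 1.9445e-04
  eq         0.1273 8.8658e-04    0.7821      2.77
  solve Keq expr → x = 1.9445e-04; check Q = 8.2530e-04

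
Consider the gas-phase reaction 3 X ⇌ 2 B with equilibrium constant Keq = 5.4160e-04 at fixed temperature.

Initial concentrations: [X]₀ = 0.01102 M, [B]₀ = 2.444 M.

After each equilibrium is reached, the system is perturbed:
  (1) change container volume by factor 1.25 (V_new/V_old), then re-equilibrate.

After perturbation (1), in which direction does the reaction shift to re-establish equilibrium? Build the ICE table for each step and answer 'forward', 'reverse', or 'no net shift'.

Q₀ = 4.4633e+06 vs Keq = 5.4160e-04 ⇒ Q>K, reverse
Step 1:
                    X           B
  Initial     0.01102       2.444
  Change        3.442      -2.295
  Equil         3.453      0.1493
  solve Keq expr → x = -1.147; check Q = 5.4160e-04
Then change container volume by factor 1.25 (V_new/V_old).
Step 2:
                    X           B
  Initial       2.762      0.1195
  Change       0.0174     -0.0116
  Equil          2.78      0.1079
  solve Keq expr → x = -0.0058; check Q = 5.4160e-04

Direction: reverse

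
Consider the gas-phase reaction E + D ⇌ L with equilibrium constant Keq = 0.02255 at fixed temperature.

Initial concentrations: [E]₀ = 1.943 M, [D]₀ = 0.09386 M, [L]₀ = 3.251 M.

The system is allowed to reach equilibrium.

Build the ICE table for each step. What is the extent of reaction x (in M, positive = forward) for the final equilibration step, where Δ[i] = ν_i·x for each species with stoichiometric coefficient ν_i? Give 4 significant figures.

x = -2.92 M

Q₀ = 17.83 vs Keq = 0.02255 ⇒ Q>K, reverse
Step 1:
                    E           D           L
  init          1.943     0.09386       3.251
  Δ              2.92        2.92       -2.92
  eq            4.863       3.014      0.3306
  solve Keq expr → x = -2.92; check Q = 0.02255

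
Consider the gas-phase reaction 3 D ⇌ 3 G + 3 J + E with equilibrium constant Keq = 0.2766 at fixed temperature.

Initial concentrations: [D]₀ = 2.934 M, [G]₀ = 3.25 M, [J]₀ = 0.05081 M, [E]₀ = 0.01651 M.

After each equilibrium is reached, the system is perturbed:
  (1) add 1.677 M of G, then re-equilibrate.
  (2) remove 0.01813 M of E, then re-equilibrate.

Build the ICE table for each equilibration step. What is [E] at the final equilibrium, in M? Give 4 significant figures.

Q₀ = 2.9435e-06 vs Keq = 0.2766 ⇒ Q<K, forward
Step 1:
                  D         G         J         E
  Initial     2.934      3.25   0.05081   0.01651
  Change    -0.6039    0.6039    0.6039    0.2013
  Equil        2.33     3.854    0.6547    0.2178
  solve Keq expr → x = 0.2013; check Q = 0.2766
Then add 1.677 M of G.
Step 2:
                  D         G         J         E
  Initial      2.33     5.531    0.6547    0.2178
  Change     0.1261   -0.1261   -0.1261  -0.04204
  Equil       2.456     5.405    0.5286    0.1758
  solve Keq expr → x = -0.04204; check Q = 0.2766
Then remove 0.01813 M of E.
Step 3:
                  D         G         J         E
  Initial     2.456     5.405    0.5286    0.1576
  Change   -0.01148   0.01148   0.01148  0.003827
  Equil       2.445     5.416    0.5401    0.1615
  solve Keq expr → x = 0.003827; check Q = 0.2766

[E]_eq = 0.1615 M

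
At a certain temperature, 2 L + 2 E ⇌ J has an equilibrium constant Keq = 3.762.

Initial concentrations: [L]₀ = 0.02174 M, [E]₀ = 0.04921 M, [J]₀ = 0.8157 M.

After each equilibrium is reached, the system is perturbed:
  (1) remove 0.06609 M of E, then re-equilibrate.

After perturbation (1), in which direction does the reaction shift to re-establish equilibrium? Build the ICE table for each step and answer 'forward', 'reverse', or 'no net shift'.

Direction: reverse

Q₀ = 7.1270e+05 vs Keq = 3.762 ⇒ Q>K, reverse
Step 1:
                   L          E          J
  I          0.02174    0.04921     0.8157
  C           0.5766     0.5766    -0.2883
  E           0.5983     0.6258     0.5274
  solve Keq expr → x = -0.2883; check Q = 3.762
Then remove 0.06609 M of E.
Step 2:
                   L          E          J
  I           0.5983     0.5597     0.5274
  C          0.02895    0.02895   -0.01448
  E           0.6273     0.5887     0.5129
  solve Keq expr → x = -0.01448; check Q = 3.762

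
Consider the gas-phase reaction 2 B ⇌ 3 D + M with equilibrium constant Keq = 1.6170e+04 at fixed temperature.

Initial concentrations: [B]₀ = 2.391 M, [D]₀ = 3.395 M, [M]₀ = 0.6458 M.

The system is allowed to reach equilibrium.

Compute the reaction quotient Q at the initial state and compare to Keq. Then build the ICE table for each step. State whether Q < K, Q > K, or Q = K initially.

Q₀ = 4.42; Q < K (proceeds forward)

Q₀ = 4.42 vs Keq = 1.6170e+04 ⇒ Q<K, forward
Step 1:
                   B          D          M
  Initial      2.391      3.395     0.6458
  Change       -2.21      3.315      1.105
  Equil       0.1809       6.71      1.751
  solve Keq expr → x = 1.105; check Q = 1.6170e+04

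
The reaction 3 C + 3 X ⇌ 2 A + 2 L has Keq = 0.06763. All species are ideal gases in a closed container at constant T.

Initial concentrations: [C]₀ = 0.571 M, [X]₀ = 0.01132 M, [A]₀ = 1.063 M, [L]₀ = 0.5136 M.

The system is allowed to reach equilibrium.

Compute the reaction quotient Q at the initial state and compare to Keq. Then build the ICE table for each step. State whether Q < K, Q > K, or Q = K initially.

Q₀ = 1.1037e+06; Q > K (proceeds reverse)

Q₀ = 1.1037e+06 vs Keq = 0.06763 ⇒ Q>K, reverse
Step 1:
                    C           X           A           L
  Initial       0.571     0.01132       1.063      0.5136
  Change       0.5245      0.5245     -0.3497     -0.3497
  Equil         1.095      0.5358      0.7133      0.1639
  solve Keq expr → x = -0.1748; check Q = 0.06763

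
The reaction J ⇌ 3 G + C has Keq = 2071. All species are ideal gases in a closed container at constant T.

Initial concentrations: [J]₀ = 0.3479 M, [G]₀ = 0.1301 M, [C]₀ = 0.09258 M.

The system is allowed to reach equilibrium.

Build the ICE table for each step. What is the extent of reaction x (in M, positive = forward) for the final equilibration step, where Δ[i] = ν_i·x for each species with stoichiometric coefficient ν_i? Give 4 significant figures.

Q₀ = 5.8600e-04 vs Keq = 2071 ⇒ Q<K, forward
Step 1:
                  J         G         C
  I          0.3479    0.1301   0.09258
  C         -0.3476     1.043    0.3476
  E       3.4281e-04     1.173    0.4401
  solve Keq expr → x = 0.3476; check Q = 2071

x = 0.3476 M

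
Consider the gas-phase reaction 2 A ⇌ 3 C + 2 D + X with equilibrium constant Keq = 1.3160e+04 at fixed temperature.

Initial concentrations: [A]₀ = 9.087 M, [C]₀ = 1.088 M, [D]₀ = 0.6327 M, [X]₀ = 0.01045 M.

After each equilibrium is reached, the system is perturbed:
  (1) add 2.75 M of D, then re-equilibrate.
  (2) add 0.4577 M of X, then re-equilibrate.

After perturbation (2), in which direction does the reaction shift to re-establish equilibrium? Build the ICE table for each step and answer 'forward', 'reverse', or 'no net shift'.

Q₀ = 6.5247e-05 vs Keq = 1.3160e+04 ⇒ Q<K, forward
Step 1:
                    A           C           D           X
  I             9.087       1.088      0.6327     0.01045
  C            -5.948       8.922       5.948       2.974
  E             3.139       10.01       6.581       2.985
  solve Keq expr → x = 2.974; check Q = 1.3160e+04
Then add 2.75 M of D.
Step 2:
                    A           C           D           X
  I             3.139       10.01       9.331       2.985
  C            0.4802     -0.7203     -0.4802     -0.2401
  E             3.619        9.29       8.851       2.744
  solve Keq expr → x = -0.2401; check Q = 1.3160e+04
Then add 0.4577 M of X.
Step 3:
                    A           C           D           X
  I             3.619        9.29       8.851       3.202
  C            0.1088     -0.1632     -0.1088    -0.05439
  E             3.728       9.127       8.742       3.148
  solve Keq expr → x = -0.05439; check Q = 1.3160e+04

Direction: reverse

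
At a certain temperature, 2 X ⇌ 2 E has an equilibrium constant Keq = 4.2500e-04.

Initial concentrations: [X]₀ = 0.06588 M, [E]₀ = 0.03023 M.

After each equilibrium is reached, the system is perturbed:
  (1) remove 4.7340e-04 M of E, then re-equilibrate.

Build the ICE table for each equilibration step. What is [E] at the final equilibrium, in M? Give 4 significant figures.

Q₀ = 0.2106 vs Keq = 4.2500e-04 ⇒ Q>K, reverse
Step 1:
                   X          E
  Initial    0.06588    0.03023
  Change     0.02829   -0.02829
  Equil      0.09417   0.001941
  solve Keq expr → x = -0.01414; check Q = 4.2500e-04
Then remove 4.7340e-04 M of E.
Step 2:
                   X          E
  Initial    0.09417   0.001468
  Change  -4.6384e-04 4.6384e-04
  Equil       0.0937   0.001932
  solve Keq expr → x = 2.3192e-04; check Q = 4.2500e-04

[E]_eq = 0.001932 M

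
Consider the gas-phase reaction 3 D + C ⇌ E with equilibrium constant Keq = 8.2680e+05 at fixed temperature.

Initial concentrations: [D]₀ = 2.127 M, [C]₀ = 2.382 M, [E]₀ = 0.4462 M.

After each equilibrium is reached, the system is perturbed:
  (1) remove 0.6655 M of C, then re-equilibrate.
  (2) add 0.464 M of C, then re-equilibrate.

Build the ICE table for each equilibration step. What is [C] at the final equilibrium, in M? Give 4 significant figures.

Q₀ = 0.01947 vs Keq = 8.2680e+05 ⇒ Q<K, forward
Step 1:
                  D         C         E
  I           2.127     2.382    0.4462
  C          -2.118   -0.7059    0.7059
  E        0.009403     1.676     1.152
  solve Keq expr → x = 0.7059; check Q = 8.2680e+05
Then remove 0.6655 M of C.
Step 2:
                  D         C         E
  I        0.009403     1.011     1.152
  C        0.001723 5.7442e-04 -5.7442e-04
  E         0.01113     1.011     1.151
  solve Keq expr → x = -5.7442e-04; check Q = 8.2680e+05
Then add 0.464 M of C.
Step 3:
                  D         C         E
  I         0.01113     1.475     1.151
  C       -0.001314 -4.3794e-04 4.3794e-04
  E        0.009812     1.475     1.152
  solve Keq expr → x = 4.3794e-04; check Q = 8.2680e+05

[C]_eq = 1.475 M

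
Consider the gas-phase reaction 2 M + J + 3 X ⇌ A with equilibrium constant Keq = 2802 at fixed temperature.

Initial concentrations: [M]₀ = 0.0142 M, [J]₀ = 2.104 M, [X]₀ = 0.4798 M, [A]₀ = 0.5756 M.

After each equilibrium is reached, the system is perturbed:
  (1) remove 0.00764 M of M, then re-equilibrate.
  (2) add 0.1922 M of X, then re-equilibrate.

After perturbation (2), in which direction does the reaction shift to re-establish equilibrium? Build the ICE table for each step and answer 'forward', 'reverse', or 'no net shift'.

Direction: forward

Q₀ = 1.2283e+04 vs Keq = 2802 ⇒ Q>K, reverse
Step 1:
                  M         J         X         A
  I          0.0142     2.104    0.4798    0.5756
  C         0.01353  0.006765    0.0203 -0.006765
  E         0.02773     2.111    0.5001    0.5688
  solve Keq expr → x = -0.006765; check Q = 2802
Then remove 0.00764 M of M.
Step 2:
                  M         J         X         A
  I         0.02009     2.111    0.5001    0.5688
  C        0.006721  0.003361   0.01008 -0.003361
  E         0.02681     2.114    0.5102    0.5655
  solve Keq expr → x = -0.003361; check Q = 2802
Then add 0.1922 M of X.
Step 3:
                  M         J         X         A
  I         0.02681     2.114    0.7024    0.5655
  C       -0.009598 -0.004799   -0.0144  0.004799
  E         0.01721     2.109     0.688    0.5703
  solve Keq expr → x = 0.004799; check Q = 2802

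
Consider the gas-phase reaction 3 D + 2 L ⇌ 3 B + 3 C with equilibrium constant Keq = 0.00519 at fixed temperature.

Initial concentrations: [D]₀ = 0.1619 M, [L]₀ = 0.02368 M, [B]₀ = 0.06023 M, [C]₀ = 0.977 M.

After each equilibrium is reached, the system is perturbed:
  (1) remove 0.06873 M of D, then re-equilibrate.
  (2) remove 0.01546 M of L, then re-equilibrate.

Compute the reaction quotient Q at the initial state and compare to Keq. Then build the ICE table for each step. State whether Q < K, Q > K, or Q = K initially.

Q₀ = 85.63 vs Keq = 0.00519 ⇒ Q>K, reverse
Step 1:
                  D         L         B         C
  I          0.1619   0.02368   0.06023     0.977
  C         0.05404   0.03603  -0.05404  -0.05404
  E          0.2159   0.05971  0.006188     0.923
  solve Keq expr → x = -0.01801; check Q = 0.00519
Then remove 0.06873 M of D.
Step 2:
                  D         L         B         C
  I          0.1472   0.05971  0.006188     0.923
  C        0.001849  0.001233 -0.001849 -0.001849
  E          0.1491   0.06094  0.004339    0.9211
  solve Keq expr → x = -6.1643e-04; check Q = 0.00519
Then remove 0.01546 M of L.
Step 3:
                  D         L         B         C
  I          0.1491   0.04548  0.004339    0.9211
  C       7.2349e-04 4.8233e-04 -7.2349e-04 -7.2349e-04
  E          0.1498   0.04596  0.003615    0.9204
  solve Keq expr → x = -2.4116e-04; check Q = 0.00519

Q₀ = 85.63; Q > K (proceeds reverse)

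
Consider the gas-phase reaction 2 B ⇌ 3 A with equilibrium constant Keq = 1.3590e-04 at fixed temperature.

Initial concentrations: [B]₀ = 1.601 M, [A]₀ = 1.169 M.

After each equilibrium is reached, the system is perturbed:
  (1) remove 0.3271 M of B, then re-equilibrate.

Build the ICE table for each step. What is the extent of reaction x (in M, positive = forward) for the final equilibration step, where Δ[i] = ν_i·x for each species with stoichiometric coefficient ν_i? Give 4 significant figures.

x = -0.002842 M

Q₀ = 0.6232 vs Keq = 1.3590e-04 ⇒ Q>K, reverse
Step 1:
                  B         A
  I           1.601     1.169
  C          0.7193    -1.079
  E            2.32   0.09011
  solve Keq expr → x = -0.3596; check Q = 1.3590e-04
Then remove 0.3271 M of B.
Step 2:
                  B         A
  I           1.993   0.09011
  C        0.005684 -0.008527
  E           1.999   0.08158
  solve Keq expr → x = -0.002842; check Q = 1.3590e-04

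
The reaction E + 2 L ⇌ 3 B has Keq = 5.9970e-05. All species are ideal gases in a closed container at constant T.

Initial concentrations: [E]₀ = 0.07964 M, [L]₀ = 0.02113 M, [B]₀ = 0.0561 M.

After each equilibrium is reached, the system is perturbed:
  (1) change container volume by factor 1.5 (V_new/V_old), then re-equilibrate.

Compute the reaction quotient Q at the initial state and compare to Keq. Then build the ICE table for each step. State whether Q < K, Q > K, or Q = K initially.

Q₀ = 4.965 vs Keq = 5.9970e-05 ⇒ Q>K, reverse
Step 1:
                   E          L          B
  Initial    0.07964    0.02113     0.0561
  Change     0.01781    0.03563   -0.05344
  Equil      0.09745    0.05676    0.00266
  solve Keq expr → x = -0.01781; check Q = 5.9970e-05
Then change container volume by factor 1.5 (V_new/V_old).
Step 2:
                   E          L          B
  Initial    0.06497    0.03784   0.001773
  Change           0          0          0
  Equil      0.06497    0.03784   0.001773
  solve Keq expr → x = 0; check Q = 5.9970e-05

Q₀ = 4.965; Q > K (proceeds reverse)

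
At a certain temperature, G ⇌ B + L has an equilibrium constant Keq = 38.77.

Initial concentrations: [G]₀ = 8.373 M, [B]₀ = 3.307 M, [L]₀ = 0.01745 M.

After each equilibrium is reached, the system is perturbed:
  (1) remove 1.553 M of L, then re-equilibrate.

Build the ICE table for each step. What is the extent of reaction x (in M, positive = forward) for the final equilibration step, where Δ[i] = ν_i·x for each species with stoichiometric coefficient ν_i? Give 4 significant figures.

x = 0.2858 M

Q₀ = 0.006892 vs Keq = 38.77 ⇒ Q<K, forward
Step 1:
                    G           B           L
  I             8.373       3.307     0.01745
  C            -6.657       6.657       6.657
  E             1.716       9.964       6.675
  solve Keq expr → x = 6.657; check Q = 38.77
Then remove 1.553 M of L.
Step 2:
                    G           B           L
  I             1.716       9.964       5.122
  C           -0.2858      0.2858      0.2858
  E              1.43       10.25       5.408
  solve Keq expr → x = 0.2858; check Q = 38.77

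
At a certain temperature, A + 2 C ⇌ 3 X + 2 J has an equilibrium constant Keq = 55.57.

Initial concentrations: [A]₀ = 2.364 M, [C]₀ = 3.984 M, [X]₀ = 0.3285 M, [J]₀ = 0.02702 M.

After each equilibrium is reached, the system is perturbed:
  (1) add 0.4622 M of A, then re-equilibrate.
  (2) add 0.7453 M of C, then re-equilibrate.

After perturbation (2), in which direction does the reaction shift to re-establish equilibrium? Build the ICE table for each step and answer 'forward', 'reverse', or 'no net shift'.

Q₀ = 6.8975e-07 vs Keq = 55.57 ⇒ Q<K, forward
Step 1:
                  A         C         X         J
  I           2.364     3.984    0.3285   0.02702
  C          -1.092    -2.184     3.276     2.184
  E           1.272       1.8     3.605     2.211
  solve Keq expr → x = 1.092; check Q = 55.57
Then add 0.4622 M of A.
Step 2:
                  A         C         X         J
  I           1.734       1.8     3.605     2.211
  C        -0.04373  -0.08745    0.1312   0.08745
  E            1.69     1.712     3.736     2.299
  solve Keq expr → x = 0.04373; check Q = 55.57
Then add 0.7453 M of C.
Step 3:
                  A         C         X         J
  I            1.69     2.458     3.736     2.299
  C          -0.115     -0.23     0.345      0.23
  E           1.575     2.228     4.081     2.529
  solve Keq expr → x = 0.115; check Q = 55.57

Direction: forward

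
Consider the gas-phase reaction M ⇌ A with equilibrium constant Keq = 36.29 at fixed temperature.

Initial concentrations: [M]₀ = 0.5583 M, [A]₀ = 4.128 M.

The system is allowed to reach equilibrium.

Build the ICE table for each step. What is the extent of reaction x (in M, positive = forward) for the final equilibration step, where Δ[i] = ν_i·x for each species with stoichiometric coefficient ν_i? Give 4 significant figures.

Q₀ = 7.394 vs Keq = 36.29 ⇒ Q<K, forward
Step 1:
                  M         A
  init       0.5583     4.128
  Δ         -0.4326    0.4326
  eq         0.1257     4.561
  solve Keq expr → x = 0.4326; check Q = 36.29

x = 0.4326 M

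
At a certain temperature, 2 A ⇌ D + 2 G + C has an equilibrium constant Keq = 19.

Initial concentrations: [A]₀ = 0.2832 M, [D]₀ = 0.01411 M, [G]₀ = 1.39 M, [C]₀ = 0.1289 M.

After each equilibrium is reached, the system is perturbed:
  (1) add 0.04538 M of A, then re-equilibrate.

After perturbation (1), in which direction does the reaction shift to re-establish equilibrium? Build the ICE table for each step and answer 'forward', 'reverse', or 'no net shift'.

Direction: forward

Q₀ = 0.04382 vs Keq = 19 ⇒ Q<K, forward
Step 1:
                    A           D           G           C
  Initial      0.2832     0.01411        1.39      0.1289
  Change      -0.2197      0.1098      0.2197      0.1098
  Equil       0.06352      0.1239        1.61      0.2387
  solve Keq expr → x = 0.1098; check Q = 19
Then add 0.04538 M of A.
Step 2:
                    A           D           G           C
  Initial      0.1089      0.1239        1.61      0.2387
  Change     -0.03667     0.01833     0.03667     0.01833
  Equil       0.07223      0.1423       1.646      0.2571
  solve Keq expr → x = 0.01833; check Q = 19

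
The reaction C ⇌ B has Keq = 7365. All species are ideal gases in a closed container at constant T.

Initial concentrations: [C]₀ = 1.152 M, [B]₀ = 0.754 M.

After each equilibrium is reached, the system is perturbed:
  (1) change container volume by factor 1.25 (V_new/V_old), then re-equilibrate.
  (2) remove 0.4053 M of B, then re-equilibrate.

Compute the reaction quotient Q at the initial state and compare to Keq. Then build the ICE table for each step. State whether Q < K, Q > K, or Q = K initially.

Q₀ = 0.6545 vs Keq = 7365 ⇒ Q<K, forward
Step 1:
                  C         B
  Initial     1.152     0.754
  Change     -1.152     1.152
  Equil   2.5876e-04     1.906
  solve Keq expr → x = 1.152; check Q = 7365
Then change container volume by factor 1.25 (V_new/V_old).
Step 2:
                  C         B
  Initial 2.0701e-04     1.525
  Change          0         0
  Equil   2.0701e-04     1.525
  solve Keq expr → x = 0; check Q = 7365
Then remove 0.4053 M of B.
Step 3:
                  C         B
  Initial 2.0701e-04     1.119
  Change  -5.5023e-05 5.5023e-05
  Equil   1.5198e-04     1.119
  solve Keq expr → x = 5.5023e-05; check Q = 7365

Q₀ = 0.6545; Q < K (proceeds forward)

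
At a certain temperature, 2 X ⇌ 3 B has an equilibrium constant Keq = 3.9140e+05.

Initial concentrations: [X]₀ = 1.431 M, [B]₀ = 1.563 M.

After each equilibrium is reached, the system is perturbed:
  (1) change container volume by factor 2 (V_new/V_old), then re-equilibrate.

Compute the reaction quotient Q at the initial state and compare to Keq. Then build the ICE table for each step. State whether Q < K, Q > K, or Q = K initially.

Q₀ = 1.865 vs Keq = 3.9140e+05 ⇒ Q<K, forward
Step 1:
                  X         B
  I           1.431     1.563
  C           -1.42     2.129
  E         0.01134     3.692
  solve Keq expr → x = 0.7098; check Q = 3.9140e+05
Then change container volume by factor 2 (V_new/V_old).
Step 2:
                  X         B
  I        0.005671     1.846
  C       -0.001653  0.002479
  E        0.004018     1.849
  solve Keq expr → x = 8.2642e-04; check Q = 3.9140e+05

Q₀ = 1.865; Q < K (proceeds forward)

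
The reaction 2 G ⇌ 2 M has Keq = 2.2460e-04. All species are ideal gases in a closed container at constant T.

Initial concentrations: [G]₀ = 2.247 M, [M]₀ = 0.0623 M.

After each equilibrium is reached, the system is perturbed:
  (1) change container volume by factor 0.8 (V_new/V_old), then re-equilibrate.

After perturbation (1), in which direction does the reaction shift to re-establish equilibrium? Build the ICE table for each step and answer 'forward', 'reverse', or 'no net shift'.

Direction: no net shift

Q₀ = 7.6872e-04 vs Keq = 2.2460e-04 ⇒ Q>K, reverse
Step 1:
                  G         M
  I           2.247    0.0623
  C          0.0282   -0.0282
  E           2.275    0.0341
  solve Keq expr → x = -0.0141; check Q = 2.2460e-04
Then change container volume by factor 0.8 (V_new/V_old).
Step 2:
                  G         M
  I           2.844   0.04262
  C               0         0
  E           2.844   0.04262
  solve Keq expr → x = 0; check Q = 2.2460e-04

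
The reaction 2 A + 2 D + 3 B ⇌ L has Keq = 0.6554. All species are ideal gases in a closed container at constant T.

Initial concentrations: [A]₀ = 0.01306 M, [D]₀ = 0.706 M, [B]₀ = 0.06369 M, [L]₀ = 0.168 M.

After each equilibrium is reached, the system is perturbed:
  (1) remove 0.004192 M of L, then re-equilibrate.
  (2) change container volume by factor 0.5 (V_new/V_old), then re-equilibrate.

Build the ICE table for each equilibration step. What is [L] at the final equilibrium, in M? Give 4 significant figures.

[L]_eq = 0.1328 M

Q₀ = 7.6489e+06 vs Keq = 0.6554 ⇒ Q>K, reverse
Step 1:
                    A           D           B           L
  init        0.01306       0.706     0.06369       0.168
  Δ            0.3138      0.3138      0.4707     -0.1569
  eq           0.3268        1.02      0.5344     0.01111
  solve Keq expr → x = -0.1569; check Q = 0.6554
Then remove 0.004192 M of L.
Step 2:
                    A           D           B           L
  init         0.3268        1.02      0.5344    0.006918
  Δ         -0.006204   -0.006204   -0.009307    0.003102
  eq           0.3206       1.014      0.5251     0.01002
  solve Keq expr → x = 0.003102; check Q = 0.6554
Then change container volume by factor 0.5 (V_new/V_old).
Step 3:
                    A           D           B           L
  init         0.6413       2.027        1.05     0.02004
  Δ           -0.2254     -0.2254     -0.3382      0.1127
  eq           0.4158       1.802       0.712      0.1328
  solve Keq expr → x = 0.1127; check Q = 0.6554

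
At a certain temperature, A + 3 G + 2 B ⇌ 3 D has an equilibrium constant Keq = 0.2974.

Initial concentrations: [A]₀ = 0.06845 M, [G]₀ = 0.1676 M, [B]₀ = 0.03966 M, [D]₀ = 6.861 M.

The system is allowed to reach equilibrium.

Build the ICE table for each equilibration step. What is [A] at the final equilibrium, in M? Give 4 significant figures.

Q₀ = 6.3718e+08 vs Keq = 0.2974 ⇒ Q>K, reverse
Step 1:
                  A         G         B         D
  I         0.06845    0.1676   0.03966     6.861
  C           1.039     3.118     2.079    -3.118
  E           1.108     3.286     2.118     3.743
  solve Keq expr → x = -1.039; check Q = 0.2974

[A]_eq = 1.108 M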